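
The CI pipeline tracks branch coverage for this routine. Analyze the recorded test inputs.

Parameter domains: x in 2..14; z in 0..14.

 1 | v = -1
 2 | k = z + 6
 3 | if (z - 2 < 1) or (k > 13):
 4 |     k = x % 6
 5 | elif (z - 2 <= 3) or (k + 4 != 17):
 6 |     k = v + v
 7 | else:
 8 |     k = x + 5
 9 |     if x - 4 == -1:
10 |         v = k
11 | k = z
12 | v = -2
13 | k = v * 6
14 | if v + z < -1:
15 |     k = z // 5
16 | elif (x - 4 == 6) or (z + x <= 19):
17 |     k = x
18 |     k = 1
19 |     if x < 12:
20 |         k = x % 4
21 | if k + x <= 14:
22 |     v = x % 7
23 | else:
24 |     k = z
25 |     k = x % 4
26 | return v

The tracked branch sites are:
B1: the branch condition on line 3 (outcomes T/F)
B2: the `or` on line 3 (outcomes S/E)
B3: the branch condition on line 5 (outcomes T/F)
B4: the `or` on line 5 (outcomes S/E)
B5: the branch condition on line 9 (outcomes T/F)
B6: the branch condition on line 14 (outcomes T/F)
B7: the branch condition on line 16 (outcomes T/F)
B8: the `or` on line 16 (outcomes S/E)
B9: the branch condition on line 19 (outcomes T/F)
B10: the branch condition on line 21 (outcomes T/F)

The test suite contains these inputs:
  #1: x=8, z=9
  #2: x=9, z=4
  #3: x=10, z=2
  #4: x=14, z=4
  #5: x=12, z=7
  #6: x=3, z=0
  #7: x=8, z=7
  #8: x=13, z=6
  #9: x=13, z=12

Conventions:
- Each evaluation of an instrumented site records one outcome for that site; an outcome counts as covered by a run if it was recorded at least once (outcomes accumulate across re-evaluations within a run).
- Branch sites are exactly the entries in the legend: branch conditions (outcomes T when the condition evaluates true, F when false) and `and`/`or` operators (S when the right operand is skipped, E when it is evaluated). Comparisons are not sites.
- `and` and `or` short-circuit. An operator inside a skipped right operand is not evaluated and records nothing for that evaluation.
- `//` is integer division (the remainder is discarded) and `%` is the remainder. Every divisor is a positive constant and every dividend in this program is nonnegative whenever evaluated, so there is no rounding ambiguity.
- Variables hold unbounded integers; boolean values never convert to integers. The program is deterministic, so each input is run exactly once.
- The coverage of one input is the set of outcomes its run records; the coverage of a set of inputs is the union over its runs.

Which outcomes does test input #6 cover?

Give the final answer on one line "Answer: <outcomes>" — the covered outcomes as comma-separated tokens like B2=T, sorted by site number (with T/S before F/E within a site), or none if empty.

Tracing the run of input #6 (x=3, z=0):
  B2->S, B1->T, B6->T, B10->T
collecting distinct outcomes: B1=T, B2=S, B6=T, B10=T

Answer: B1=T, B2=S, B6=T, B10=T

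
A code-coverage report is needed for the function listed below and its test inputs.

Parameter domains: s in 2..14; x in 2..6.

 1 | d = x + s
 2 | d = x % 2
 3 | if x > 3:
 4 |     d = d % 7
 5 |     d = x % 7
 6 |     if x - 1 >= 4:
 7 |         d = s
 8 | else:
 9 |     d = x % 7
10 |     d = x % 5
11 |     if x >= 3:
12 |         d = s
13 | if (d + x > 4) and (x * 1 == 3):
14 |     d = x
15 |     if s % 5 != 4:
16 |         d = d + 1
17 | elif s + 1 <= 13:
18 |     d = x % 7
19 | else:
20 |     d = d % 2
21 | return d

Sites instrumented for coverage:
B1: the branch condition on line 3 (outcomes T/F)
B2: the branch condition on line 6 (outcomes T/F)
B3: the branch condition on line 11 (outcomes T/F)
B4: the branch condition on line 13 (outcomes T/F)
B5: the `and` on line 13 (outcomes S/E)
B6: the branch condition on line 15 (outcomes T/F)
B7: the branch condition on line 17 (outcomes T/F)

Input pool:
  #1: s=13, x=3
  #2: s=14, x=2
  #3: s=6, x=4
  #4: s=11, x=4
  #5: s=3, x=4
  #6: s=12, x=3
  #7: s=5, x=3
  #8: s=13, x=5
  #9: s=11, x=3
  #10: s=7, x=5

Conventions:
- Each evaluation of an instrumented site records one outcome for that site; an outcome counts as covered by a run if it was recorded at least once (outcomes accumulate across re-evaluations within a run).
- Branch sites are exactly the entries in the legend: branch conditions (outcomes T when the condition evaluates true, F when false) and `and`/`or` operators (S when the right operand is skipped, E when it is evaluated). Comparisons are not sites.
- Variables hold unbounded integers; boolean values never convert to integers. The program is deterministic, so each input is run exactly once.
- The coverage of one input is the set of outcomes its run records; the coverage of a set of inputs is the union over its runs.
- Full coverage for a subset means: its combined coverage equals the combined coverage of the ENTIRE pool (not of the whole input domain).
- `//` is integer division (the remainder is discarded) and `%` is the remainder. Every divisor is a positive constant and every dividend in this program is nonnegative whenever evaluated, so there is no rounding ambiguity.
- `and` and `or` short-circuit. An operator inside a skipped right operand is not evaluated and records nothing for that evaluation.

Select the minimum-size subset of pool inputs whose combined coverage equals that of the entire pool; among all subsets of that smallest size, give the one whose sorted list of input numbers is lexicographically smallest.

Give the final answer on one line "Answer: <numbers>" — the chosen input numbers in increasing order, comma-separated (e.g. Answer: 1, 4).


input #1 (s=13, x=3): events B1->F, B3->T, B5->E, B4->T, B6->T; covers B1=F, B3=T, B4=T, B5=E, B6=T
input #2 (s=14, x=2): events B1->F, B3->F, B5->S, B4->F, B7->F; covers B1=F, B3=F, B4=F, B5=S, B7=F
input #3 (s=6, x=4): events B1->T, B2->F, B5->E, B4->F, B7->T; covers B1=T, B2=F, B4=F, B5=E, B7=T
input #4 (s=11, x=4): events B1->T, B2->F, B5->E, B4->F, B7->T; covers B1=T, B2=F, B4=F, B5=E, B7=T
input #5 (s=3, x=4): events B1->T, B2->F, B5->E, B4->F, B7->T; covers B1=T, B2=F, B4=F, B5=E, B7=T
input #6 (s=12, x=3): events B1->F, B3->T, B5->E, B4->T, B6->T; covers B1=F, B3=T, B4=T, B5=E, B6=T
input #7 (s=5, x=3): events B1->F, B3->T, B5->E, B4->T, B6->T; covers B1=F, B3=T, B4=T, B5=E, B6=T
input #8 (s=13, x=5): events B1->T, B2->T, B5->E, B4->F, B7->F; covers B1=T, B2=T, B4=F, B5=E, B7=F
input #9 (s=11, x=3): events B1->F, B3->T, B5->E, B4->T, B6->T; covers B1=F, B3=T, B4=T, B5=E, B6=T
input #10 (s=7, x=5): events B1->T, B2->T, B5->E, B4->F, B7->T; covers B1=T, B2=T, B4=F, B5=E, B7=T
the full pool covers 13 outcomes: B1=T, B1=F, B2=T, B2=F, B3=T, B3=F, B4=T, B4=F, B5=S, B5=E, B6=T, B7=T, B7=F
no size-1 subset reaches all 13 outcomes (best union: 5/13)
no size-2 subset reaches all 13 outcomes (best union: 9/13)
no size-3 subset reaches all 13 outcomes (best union: 12/13)
inputs {1, 2, 3, 8} (size 4) cover everything; no size-4 subset with a lexicographically smaller index list covers all 13
Answer: 1, 2, 3, 8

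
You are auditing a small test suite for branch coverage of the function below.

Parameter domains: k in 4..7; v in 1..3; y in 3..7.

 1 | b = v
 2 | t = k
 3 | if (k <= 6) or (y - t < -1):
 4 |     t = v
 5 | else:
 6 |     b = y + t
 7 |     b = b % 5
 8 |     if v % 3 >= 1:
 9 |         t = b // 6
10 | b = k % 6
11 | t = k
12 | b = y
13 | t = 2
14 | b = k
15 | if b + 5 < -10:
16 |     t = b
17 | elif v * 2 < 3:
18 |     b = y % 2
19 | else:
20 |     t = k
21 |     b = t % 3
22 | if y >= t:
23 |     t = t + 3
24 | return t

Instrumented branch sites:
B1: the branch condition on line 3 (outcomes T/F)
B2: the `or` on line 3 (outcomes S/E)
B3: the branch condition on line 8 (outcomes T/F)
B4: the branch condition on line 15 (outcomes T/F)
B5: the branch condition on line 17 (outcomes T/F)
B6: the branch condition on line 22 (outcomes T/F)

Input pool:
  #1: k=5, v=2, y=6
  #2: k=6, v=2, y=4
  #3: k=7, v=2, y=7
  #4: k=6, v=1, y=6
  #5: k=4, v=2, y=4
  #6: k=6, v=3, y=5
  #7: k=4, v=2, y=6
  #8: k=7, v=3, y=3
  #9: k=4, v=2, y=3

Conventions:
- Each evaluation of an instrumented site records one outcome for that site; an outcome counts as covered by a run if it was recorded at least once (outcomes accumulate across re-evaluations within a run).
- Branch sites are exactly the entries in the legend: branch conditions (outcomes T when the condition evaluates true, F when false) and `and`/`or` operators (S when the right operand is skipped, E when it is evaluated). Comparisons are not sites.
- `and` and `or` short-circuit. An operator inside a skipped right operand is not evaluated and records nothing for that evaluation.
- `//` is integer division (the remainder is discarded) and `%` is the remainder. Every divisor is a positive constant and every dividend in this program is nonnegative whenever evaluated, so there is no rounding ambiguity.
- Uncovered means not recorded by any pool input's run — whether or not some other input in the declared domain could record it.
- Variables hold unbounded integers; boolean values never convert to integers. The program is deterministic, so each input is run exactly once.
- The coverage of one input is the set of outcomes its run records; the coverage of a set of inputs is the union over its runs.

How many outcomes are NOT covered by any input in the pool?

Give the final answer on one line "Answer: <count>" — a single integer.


input #1, k=5, v=2, y=6: events B2->S, B1->T, B4->F, B5->F, B6->T; outcomes B1=T, B2=S, B4=F, B5=F, B6=T
input #2, k=6, v=2, y=4: events B2->S, B1->T, B4->F, B5->F, B6->F; outcomes B1=T, B2=S, B4=F, B5=F, B6=F
input #3, k=7, v=2, y=7: events B2->E, B1->F, B3->T, B4->F, B5->F, B6->T; outcomes B1=F, B2=E, B3=T, B4=F, B5=F, B6=T
input #4, k=6, v=1, y=6: events B2->S, B1->T, B4->F, B5->T, B6->T; outcomes B1=T, B2=S, B4=F, B5=T, B6=T
input #5, k=4, v=2, y=4: events B2->S, B1->T, B4->F, B5->F, B6->T; outcomes B1=T, B2=S, B4=F, B5=F, B6=T
input #6, k=6, v=3, y=5: events B2->S, B1->T, B4->F, B5->F, B6->F; outcomes B1=T, B2=S, B4=F, B5=F, B6=F
input #7, k=4, v=2, y=6: events B2->S, B1->T, B4->F, B5->F, B6->T; outcomes B1=T, B2=S, B4=F, B5=F, B6=T
input #8, k=7, v=3, y=3: events B2->E, B1->T, B4->F, B5->F, B6->F; outcomes B1=T, B2=E, B4=F, B5=F, B6=F
input #9, k=4, v=2, y=3: events B2->S, B1->T, B4->F, B5->F, B6->F; outcomes B1=T, B2=S, B4=F, B5=F, B6=F
union over the pool: B1=T, B1=F, B2=S, B2=E, B3=T, B4=F, B5=T, B5=F, B6=T, B6=F
uncovered (2 of 12): B3=F, B4=T
Answer: 2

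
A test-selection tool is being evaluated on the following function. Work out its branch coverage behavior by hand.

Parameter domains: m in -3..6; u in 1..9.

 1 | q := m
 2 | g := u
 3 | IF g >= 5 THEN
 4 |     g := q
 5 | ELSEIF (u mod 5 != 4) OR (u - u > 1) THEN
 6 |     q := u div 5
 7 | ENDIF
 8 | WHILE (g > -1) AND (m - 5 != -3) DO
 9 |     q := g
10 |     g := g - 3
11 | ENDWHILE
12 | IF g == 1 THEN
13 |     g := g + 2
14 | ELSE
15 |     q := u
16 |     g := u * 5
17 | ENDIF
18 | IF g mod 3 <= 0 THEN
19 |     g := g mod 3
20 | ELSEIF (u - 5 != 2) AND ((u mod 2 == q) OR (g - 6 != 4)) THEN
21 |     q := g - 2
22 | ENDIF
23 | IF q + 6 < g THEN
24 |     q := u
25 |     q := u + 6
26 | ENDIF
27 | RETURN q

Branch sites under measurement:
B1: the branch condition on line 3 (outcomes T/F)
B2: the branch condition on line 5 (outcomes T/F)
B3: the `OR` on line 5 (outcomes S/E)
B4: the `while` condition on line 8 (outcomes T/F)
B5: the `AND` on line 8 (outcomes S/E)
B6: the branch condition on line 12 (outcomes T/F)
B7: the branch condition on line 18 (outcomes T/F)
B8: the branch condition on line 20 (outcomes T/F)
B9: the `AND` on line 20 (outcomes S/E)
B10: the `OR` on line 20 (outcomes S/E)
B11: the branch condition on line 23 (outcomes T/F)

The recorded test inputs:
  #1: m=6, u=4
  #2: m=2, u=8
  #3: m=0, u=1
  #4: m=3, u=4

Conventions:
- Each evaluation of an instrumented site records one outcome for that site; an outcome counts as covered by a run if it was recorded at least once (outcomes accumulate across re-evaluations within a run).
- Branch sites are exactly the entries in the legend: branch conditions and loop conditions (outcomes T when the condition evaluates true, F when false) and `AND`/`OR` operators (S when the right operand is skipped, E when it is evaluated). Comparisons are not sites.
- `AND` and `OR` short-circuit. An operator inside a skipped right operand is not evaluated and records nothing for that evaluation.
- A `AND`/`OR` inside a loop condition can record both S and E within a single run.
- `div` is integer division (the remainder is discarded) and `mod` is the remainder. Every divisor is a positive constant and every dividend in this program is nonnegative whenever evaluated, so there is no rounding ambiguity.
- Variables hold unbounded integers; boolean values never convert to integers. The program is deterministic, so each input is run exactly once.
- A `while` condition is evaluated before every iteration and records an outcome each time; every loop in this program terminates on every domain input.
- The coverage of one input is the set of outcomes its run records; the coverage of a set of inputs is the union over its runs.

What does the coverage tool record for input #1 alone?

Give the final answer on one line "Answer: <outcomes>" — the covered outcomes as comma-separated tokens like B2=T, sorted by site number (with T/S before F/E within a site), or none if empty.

Event log for input #1 (m=6, u=4):
  B1->F, B3->E, B2->F, B5->E, B4->T, B5->E, B4->T, B5->S, B4->F, B6->F
  B7->F, B9->E, B10->E, B8->T, B11->F
as a set, this run covers: B1=F, B2=F, B3=E, B4=T, B4=F, B5=S, B5=E, B6=F, B7=F, B8=T, B9=E, B10=E, B11=F

Answer: B1=F, B2=F, B3=E, B4=T, B4=F, B5=S, B5=E, B6=F, B7=F, B8=T, B9=E, B10=E, B11=F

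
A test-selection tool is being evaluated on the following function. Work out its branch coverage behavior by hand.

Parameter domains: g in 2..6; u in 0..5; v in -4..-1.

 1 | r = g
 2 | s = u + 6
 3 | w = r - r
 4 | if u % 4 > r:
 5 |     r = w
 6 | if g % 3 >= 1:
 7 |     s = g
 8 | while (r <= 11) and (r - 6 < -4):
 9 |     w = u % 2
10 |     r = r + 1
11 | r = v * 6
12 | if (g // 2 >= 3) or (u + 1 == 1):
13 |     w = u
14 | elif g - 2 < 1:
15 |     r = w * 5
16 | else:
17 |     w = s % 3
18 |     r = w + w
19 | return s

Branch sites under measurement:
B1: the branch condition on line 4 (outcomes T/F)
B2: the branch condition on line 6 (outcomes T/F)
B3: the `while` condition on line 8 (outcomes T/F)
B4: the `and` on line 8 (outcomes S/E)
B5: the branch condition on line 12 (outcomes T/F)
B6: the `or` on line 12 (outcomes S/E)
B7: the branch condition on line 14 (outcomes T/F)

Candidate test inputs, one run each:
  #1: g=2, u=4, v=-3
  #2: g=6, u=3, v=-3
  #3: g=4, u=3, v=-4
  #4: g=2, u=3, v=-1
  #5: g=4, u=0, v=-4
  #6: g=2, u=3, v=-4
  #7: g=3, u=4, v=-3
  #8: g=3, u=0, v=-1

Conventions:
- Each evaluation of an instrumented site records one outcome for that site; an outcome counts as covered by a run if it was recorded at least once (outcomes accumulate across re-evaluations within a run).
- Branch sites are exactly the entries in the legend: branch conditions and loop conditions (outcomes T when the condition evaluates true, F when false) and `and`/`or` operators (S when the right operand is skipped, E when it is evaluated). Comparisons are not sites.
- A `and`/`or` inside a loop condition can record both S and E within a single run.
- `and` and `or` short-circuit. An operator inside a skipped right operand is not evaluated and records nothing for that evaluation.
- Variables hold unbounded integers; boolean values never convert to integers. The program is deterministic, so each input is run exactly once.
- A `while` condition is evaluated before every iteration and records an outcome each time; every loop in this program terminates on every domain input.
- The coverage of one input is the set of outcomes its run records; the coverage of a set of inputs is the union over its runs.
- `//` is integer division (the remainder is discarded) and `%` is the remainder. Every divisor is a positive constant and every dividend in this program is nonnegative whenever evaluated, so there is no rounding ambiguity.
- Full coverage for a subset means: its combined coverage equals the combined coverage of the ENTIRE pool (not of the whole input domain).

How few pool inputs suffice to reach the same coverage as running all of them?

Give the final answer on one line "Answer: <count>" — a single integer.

run #1 (g=2, u=4, v=-3) records B1=F, B2=T, B3=F, B4=E, B5=F, B6=E, B7=T
run #2 (g=6, u=3, v=-3) records B1=F, B2=F, B3=F, B4=E, B5=T, B6=S
run #3 (g=4, u=3, v=-4) records B1=F, B2=T, B3=F, B4=E, B5=F, B6=E, B7=F
run #4 (g=2, u=3, v=-1) records B1=T, B2=T, B3=T, B3=F, B4=E, B5=F, B6=E, B7=T
run #5 (g=4, u=0, v=-4) records B1=F, B2=T, B3=F, B4=E, B5=T, B6=E
run #6 (g=2, u=3, v=-4) records B1=T, B2=T, B3=T, B3=F, B4=E, B5=F, B6=E, B7=T
run #7 (g=3, u=4, v=-3) records B1=F, B2=F, B3=F, B4=E, B5=F, B6=E, B7=F
run #8 (g=3, u=0, v=-1) records B1=F, B2=F, B3=F, B4=E, B5=T, B6=E
together the pool reaches 13 outcomes: B1=T, B1=F, B2=T, B2=F, B3=T, B3=F, B4=E, B5=T, B5=F, B6=S, B6=E, B7=T, B7=F
no size-1 subset reaches all 13 outcomes (best union: 8/13)
no size-2 subset reaches all 13 outcomes (best union: 12/13)
inputs {2, 3, 4} (size 3) cover everything; no size-3 subset with a lexicographically smaller index list covers all 13

Answer: 3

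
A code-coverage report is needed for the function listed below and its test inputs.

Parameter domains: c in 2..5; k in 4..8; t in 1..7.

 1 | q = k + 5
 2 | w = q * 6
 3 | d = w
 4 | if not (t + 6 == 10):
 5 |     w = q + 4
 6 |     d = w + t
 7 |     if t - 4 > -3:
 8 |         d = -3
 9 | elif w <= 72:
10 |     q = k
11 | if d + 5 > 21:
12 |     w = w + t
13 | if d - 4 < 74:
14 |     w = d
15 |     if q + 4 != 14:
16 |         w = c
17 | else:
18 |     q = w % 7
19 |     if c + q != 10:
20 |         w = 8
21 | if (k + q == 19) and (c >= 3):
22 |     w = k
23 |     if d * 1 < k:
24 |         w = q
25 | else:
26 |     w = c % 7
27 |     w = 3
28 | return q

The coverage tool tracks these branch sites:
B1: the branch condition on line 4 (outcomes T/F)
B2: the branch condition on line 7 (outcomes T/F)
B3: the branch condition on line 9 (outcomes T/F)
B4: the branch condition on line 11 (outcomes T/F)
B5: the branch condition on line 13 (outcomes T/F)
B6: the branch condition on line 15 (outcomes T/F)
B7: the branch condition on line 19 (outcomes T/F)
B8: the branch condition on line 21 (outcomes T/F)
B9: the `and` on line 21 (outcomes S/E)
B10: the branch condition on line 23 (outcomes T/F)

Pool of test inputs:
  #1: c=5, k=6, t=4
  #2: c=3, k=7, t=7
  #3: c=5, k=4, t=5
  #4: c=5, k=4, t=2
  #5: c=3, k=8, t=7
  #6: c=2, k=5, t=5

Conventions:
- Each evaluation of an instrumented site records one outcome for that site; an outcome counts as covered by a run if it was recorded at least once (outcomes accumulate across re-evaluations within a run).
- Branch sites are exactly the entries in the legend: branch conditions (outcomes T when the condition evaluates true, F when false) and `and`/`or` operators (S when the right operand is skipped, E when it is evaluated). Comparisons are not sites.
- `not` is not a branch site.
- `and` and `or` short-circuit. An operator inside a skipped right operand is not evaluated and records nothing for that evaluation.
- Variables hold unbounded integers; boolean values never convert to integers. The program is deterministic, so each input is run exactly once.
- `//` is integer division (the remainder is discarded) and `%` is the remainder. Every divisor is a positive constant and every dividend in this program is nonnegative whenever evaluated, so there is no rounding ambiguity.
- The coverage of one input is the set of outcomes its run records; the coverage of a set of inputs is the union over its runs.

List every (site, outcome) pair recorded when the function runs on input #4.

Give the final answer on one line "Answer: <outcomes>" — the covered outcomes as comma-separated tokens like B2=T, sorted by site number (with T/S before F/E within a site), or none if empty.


Simulating input #4 (c=5, k=4, t=2) step by step:
  B1->T, B2->T, B4->F, B5->T, B6->T, B9->S, B8->F
distinct outcomes covered: B1=T, B2=T, B4=F, B5=T, B6=T, B8=F, B9=S
Answer: B1=T, B2=T, B4=F, B5=T, B6=T, B8=F, B9=S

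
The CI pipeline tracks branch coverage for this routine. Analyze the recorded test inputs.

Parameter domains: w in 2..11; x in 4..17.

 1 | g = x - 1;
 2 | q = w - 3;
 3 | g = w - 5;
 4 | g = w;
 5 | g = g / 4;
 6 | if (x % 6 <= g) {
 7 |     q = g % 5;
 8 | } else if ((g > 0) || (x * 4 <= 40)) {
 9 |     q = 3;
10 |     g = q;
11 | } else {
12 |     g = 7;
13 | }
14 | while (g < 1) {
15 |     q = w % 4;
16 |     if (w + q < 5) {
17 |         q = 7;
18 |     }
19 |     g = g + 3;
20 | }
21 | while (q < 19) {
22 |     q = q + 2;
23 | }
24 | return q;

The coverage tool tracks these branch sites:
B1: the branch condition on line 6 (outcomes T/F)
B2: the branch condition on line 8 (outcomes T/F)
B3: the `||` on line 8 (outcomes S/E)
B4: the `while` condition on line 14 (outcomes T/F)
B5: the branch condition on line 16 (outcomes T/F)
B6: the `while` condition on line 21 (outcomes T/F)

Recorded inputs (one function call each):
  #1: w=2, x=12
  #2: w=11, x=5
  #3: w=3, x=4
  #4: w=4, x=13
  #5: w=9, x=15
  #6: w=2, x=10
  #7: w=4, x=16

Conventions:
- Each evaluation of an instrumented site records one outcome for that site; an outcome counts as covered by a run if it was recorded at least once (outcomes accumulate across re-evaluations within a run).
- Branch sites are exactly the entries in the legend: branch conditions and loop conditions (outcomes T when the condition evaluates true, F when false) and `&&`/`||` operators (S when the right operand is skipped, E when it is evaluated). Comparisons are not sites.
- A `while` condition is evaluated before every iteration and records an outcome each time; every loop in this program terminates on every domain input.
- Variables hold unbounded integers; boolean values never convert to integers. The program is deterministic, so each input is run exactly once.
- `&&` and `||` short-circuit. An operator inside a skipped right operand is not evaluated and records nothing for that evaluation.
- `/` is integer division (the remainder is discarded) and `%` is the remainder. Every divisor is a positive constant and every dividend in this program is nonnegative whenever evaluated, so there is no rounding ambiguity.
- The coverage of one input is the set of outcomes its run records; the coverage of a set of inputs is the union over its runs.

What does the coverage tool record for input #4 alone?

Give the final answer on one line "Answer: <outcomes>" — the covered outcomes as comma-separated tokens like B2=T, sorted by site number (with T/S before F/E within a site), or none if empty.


Tracing the run of input #4 (w=4, x=13):
  B1->T, B4->F, B6->T, B6->T, B6->T, B6->T, B6->T, B6->T, B6->T, B6->T
  B6->T, B6->F
deduplicating events, the covered set is: B1=T, B4=F, B6=T, B6=F
Answer: B1=T, B4=F, B6=T, B6=F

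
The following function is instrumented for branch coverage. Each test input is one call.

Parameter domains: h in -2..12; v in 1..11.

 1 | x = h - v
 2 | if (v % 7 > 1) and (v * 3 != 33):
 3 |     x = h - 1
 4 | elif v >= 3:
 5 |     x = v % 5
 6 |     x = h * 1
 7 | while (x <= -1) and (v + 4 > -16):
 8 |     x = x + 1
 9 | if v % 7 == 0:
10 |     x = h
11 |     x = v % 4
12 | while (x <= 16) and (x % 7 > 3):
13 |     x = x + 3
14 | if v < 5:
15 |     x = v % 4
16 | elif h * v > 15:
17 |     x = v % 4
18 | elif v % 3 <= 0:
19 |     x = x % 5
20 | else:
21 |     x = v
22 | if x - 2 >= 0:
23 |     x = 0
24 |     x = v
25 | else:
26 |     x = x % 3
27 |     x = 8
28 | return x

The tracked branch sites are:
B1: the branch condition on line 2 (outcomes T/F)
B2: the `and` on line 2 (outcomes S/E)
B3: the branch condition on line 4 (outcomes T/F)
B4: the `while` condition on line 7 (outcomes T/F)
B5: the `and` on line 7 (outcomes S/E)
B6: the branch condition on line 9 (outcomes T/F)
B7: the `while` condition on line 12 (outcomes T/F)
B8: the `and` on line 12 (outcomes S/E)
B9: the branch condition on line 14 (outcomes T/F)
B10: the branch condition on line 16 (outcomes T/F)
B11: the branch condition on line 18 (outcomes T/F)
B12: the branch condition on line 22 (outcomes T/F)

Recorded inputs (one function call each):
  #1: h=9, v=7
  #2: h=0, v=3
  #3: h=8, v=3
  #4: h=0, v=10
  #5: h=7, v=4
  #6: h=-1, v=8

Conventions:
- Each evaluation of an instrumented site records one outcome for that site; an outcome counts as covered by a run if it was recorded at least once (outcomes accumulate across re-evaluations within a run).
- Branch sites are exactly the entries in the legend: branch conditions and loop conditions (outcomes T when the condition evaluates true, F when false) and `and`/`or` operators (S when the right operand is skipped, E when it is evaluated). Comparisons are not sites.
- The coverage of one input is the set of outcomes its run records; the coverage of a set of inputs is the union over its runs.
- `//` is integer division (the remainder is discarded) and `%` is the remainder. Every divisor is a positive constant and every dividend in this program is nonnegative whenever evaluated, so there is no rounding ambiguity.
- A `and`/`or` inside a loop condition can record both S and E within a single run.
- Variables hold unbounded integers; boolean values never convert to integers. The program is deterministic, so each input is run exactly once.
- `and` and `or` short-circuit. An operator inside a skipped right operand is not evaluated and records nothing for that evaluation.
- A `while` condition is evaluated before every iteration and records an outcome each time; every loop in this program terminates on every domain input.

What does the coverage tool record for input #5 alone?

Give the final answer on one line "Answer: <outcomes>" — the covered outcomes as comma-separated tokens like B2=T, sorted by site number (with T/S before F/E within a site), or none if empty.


Simulating input #5 (h=7, v=4) step by step:
  B2->E, B1->T, B5->S, B4->F, B6->F, B8->E, B7->T, B8->E, B7->F, B9->T
  B12->F
distinct outcomes covered: B1=T, B2=E, B4=F, B5=S, B6=F, B7=T, B7=F, B8=E, B9=T, B12=F
Answer: B1=T, B2=E, B4=F, B5=S, B6=F, B7=T, B7=F, B8=E, B9=T, B12=F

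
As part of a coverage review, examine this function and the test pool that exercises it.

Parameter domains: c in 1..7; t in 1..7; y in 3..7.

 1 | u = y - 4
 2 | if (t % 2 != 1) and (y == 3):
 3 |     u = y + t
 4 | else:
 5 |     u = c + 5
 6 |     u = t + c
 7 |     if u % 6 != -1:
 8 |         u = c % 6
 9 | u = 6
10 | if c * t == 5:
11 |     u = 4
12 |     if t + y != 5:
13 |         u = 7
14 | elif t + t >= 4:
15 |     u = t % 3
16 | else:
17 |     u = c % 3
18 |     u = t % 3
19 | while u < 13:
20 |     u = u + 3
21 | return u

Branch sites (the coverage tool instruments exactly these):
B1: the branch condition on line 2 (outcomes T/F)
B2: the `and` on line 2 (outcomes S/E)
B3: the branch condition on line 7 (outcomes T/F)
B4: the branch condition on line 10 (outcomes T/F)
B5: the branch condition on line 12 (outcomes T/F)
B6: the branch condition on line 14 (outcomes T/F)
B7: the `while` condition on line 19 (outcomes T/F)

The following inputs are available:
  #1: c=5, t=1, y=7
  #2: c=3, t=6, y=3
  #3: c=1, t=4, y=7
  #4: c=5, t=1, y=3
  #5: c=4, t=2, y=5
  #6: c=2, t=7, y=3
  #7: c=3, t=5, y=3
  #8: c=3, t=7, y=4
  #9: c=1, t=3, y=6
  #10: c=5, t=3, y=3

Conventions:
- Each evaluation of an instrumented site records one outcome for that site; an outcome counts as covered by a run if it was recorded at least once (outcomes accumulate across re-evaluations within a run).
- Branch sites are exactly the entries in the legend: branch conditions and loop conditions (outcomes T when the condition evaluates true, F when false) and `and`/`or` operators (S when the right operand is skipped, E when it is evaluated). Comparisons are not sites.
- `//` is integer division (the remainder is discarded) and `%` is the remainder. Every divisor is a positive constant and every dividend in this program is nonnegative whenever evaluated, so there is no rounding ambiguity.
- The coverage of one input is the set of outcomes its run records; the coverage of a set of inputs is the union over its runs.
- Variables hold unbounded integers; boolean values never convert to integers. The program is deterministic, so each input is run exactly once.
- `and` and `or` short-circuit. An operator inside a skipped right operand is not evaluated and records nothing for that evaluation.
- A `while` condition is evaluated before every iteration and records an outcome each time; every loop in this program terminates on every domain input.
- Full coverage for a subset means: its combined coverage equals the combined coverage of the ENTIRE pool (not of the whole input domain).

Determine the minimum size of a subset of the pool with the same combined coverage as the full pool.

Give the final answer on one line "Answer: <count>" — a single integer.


input #1, c=5, t=1, y=7: events B2->S, B1->F, B3->T, B4->T, B5->T, B7->T, B7->T, B7->F; outcomes B1=F, B2=S, B3=T, B4=T, B5=T, B7=T, B7=F
input #2, c=3, t=6, y=3: events B2->E, B1->T, B4->F, B6->T, B7->T, B7->T, B7->T, B7->T, B7->T, B7->F; outcomes B1=T, B2=E, B4=F, B6=T, B7=T, B7=F
input #3, c=1, t=4, y=7: events B2->E, B1->F, B3->T, B4->F, B6->T, B7->T, B7->T, B7->T, B7->T, B7->F; outcomes B1=F, B2=E, B3=T, B4=F, B6=T, B7=T, B7=F
input #4, c=5, t=1, y=3: events B2->S, B1->F, B3->T, B4->T, B5->T, B7->T, B7->T, B7->F; outcomes B1=F, B2=S, B3=T, B4=T, B5=T, B7=T, B7=F
input #5, c=4, t=2, y=5: events B2->E, B1->F, B3->T, B4->F, B6->T, B7->T, B7->T, B7->T, B7->T, B7->F; outcomes B1=F, B2=E, B3=T, B4=F, B6=T, B7=T, B7=F
input #6, c=2, t=7, y=3: events B2->S, B1->F, B3->T, B4->F, B6->T, B7->T, B7->T, B7->T, B7->T, B7->F; outcomes B1=F, B2=S, B3=T, B4=F, B6=T, B7=T, B7=F
input #7, c=3, t=5, y=3: events B2->S, B1->F, B3->T, B4->F, B6->T, B7->T, B7->T, B7->T, B7->T, B7->F; outcomes B1=F, B2=S, B3=T, B4=F, B6=T, B7=T, B7=F
input #8, c=3, t=7, y=4: events B2->S, B1->F, B3->T, B4->F, B6->T, B7->T, B7->T, B7->T, B7->T, B7->F; outcomes B1=F, B2=S, B3=T, B4=F, B6=T, B7=T, B7=F
input #9, c=1, t=3, y=6: events B2->S, B1->F, B3->T, B4->F, B6->T, B7->T, B7->T, B7->T, B7->T, B7->T, B7->F; outcomes B1=F, B2=S, B3=T, B4=F, B6=T, B7=T, B7=F
input #10, c=5, t=3, y=3: events B2->S, B1->F, B3->T, B4->F, B6->T, B7->T, B7->T, B7->T, B7->T, B7->T, B7->F; outcomes B1=F, B2=S, B3=T, B4=F, B6=T, B7=T, B7=F
together the pool reaches 11 outcomes: B1=T, B1=F, B2=S, B2=E, B3=T, B4=T, B4=F, B5=T, B6=T, B7=T, B7=F
size 1 is not enough: best union over all size-1 subsets is 7/11
size 2: inputs {1, 2} cover all 11 outcomes, and no lexicographically smaller subset of this size does
Answer: 2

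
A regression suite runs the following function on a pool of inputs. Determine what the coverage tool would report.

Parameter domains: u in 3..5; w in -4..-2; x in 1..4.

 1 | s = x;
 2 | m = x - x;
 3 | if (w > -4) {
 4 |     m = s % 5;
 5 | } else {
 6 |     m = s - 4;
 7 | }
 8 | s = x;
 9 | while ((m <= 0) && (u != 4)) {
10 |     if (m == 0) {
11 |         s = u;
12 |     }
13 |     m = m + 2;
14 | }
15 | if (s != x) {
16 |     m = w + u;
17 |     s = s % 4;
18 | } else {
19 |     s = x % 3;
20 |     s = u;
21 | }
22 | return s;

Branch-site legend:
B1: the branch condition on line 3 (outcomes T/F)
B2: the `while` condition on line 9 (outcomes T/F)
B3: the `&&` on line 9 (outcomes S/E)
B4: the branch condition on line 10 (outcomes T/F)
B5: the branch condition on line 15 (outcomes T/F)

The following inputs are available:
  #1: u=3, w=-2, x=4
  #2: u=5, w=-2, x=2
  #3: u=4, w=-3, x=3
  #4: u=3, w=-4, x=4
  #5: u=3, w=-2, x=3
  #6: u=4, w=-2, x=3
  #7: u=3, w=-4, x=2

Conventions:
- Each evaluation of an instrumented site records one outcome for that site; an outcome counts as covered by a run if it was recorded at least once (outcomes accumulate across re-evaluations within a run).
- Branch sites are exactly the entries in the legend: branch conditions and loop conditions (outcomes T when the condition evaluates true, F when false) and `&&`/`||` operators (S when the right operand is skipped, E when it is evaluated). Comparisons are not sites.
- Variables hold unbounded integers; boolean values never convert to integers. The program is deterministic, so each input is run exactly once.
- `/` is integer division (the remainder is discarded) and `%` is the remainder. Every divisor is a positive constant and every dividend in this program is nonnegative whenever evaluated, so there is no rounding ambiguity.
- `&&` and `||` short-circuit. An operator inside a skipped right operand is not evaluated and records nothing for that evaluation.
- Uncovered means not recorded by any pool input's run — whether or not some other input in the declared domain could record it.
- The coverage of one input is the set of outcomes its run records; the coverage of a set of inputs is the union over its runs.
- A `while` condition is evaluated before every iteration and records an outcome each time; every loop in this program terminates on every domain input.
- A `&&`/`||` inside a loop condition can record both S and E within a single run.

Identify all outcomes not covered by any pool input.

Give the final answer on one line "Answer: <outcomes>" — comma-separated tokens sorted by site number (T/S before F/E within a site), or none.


input #1 (u=3, w=-2, x=4): covers B1=T, B2=F, B3=S, B5=F
input #2 (u=5, w=-2, x=2): covers B1=T, B2=F, B3=S, B5=F
input #3 (u=4, w=-3, x=3): covers B1=T, B2=F, B3=S, B5=F
input #4 (u=3, w=-4, x=4): covers B1=F, B2=T, B2=F, B3=S, B3=E, B4=T, B5=T
input #5 (u=3, w=-2, x=3): covers B1=T, B2=F, B3=S, B5=F
input #6 (u=4, w=-2, x=3): covers B1=T, B2=F, B3=S, B5=F
input #7 (u=3, w=-4, x=2): covers B1=F, B2=T, B2=F, B3=S, B3=E, B4=T, B4=F, B5=T
union over the pool: B1=T, B1=F, B2=T, B2=F, B3=S, B3=E, B4=T, B4=F, B5=T, B5=F
uncovered (0 of 10): none
Answer: none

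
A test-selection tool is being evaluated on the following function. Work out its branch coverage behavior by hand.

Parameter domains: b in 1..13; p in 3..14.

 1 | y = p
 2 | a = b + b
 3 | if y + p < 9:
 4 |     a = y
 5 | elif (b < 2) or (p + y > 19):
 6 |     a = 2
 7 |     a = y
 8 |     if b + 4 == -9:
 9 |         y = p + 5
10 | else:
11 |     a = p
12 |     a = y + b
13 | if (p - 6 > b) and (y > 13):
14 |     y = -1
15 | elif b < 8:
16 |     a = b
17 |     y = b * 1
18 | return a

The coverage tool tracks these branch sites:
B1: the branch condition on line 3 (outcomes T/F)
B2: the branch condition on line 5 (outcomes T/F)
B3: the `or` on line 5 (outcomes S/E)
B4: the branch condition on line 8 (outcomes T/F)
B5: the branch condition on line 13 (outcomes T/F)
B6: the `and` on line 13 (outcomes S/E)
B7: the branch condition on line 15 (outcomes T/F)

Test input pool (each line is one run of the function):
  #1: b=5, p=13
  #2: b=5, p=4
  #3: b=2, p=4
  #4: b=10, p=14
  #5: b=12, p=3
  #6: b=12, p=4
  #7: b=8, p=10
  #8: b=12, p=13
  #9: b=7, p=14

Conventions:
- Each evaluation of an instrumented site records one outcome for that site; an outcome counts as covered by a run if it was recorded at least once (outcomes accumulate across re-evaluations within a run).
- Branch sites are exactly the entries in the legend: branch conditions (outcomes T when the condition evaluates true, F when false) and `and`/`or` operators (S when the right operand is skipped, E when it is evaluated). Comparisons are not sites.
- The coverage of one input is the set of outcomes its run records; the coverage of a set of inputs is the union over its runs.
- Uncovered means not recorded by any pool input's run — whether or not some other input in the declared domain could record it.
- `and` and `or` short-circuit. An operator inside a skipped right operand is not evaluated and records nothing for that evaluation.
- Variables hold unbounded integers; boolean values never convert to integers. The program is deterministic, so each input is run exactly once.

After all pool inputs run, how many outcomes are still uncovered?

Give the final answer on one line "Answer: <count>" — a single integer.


input #1, b=5, p=13: events B1->F, B3->E, B2->T, B4->F, B6->E, B5->F, B7->T; outcomes B1=F, B2=T, B3=E, B4=F, B5=F, B6=E, B7=T
input #2, b=5, p=4: events B1->T, B6->S, B5->F, B7->T; outcomes B1=T, B5=F, B6=S, B7=T
input #3, b=2, p=4: events B1->T, B6->S, B5->F, B7->T; outcomes B1=T, B5=F, B6=S, B7=T
input #4, b=10, p=14: events B1->F, B3->E, B2->T, B4->F, B6->S, B5->F, B7->F; outcomes B1=F, B2=T, B3=E, B4=F, B5=F, B6=S, B7=F
input #5, b=12, p=3: events B1->T, B6->S, B5->F, B7->F; outcomes B1=T, B5=F, B6=S, B7=F
input #6, b=12, p=4: events B1->T, B6->S, B5->F, B7->F; outcomes B1=T, B5=F, B6=S, B7=F
input #7, b=8, p=10: events B1->F, B3->E, B2->T, B4->F, B6->S, B5->F, B7->F; outcomes B1=F, B2=T, B3=E, B4=F, B5=F, B6=S, B7=F
input #8, b=12, p=13: events B1->F, B3->E, B2->T, B4->F, B6->S, B5->F, B7->F; outcomes B1=F, B2=T, B3=E, B4=F, B5=F, B6=S, B7=F
input #9, b=7, p=14: events B1->F, B3->E, B2->T, B4->F, B6->E, B5->T; outcomes B1=F, B2=T, B3=E, B4=F, B5=T, B6=E
union over the pool: B1=T, B1=F, B2=T, B3=E, B4=F, B5=T, B5=F, B6=S, B6=E, B7=T, B7=F
uncovered (3 of 14): B2=F, B3=S, B4=T
Answer: 3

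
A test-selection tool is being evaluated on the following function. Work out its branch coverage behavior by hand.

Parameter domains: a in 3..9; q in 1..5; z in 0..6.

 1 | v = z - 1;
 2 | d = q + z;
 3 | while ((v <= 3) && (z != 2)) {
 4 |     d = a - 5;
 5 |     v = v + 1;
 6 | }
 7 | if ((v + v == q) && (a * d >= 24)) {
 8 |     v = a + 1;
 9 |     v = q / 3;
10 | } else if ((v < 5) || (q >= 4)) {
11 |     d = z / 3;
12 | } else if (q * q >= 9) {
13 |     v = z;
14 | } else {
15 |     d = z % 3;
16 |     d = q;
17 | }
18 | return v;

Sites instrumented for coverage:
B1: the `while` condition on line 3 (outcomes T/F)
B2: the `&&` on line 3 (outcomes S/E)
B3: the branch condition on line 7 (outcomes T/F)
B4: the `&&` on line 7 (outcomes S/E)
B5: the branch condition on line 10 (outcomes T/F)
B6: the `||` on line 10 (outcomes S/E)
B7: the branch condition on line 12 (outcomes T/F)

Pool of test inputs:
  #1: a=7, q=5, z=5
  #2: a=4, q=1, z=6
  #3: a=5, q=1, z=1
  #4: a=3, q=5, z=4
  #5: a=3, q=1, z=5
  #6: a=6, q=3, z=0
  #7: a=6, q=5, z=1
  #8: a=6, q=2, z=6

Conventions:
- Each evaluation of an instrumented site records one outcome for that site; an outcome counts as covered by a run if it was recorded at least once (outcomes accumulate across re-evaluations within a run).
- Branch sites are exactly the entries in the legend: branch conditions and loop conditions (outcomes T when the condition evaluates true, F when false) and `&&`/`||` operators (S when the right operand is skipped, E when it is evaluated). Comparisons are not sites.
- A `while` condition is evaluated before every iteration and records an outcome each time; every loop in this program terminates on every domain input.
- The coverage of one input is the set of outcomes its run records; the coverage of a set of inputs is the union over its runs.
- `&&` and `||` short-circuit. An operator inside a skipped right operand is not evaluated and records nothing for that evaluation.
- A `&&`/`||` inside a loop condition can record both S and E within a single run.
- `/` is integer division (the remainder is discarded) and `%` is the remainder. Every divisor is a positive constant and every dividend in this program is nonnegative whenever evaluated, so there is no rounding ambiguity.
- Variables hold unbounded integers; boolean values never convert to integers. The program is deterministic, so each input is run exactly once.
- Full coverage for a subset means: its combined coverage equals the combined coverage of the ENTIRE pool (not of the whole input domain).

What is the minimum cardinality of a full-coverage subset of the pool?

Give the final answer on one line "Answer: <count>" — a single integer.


run #1 (a=7, q=5, z=5) runs B2->S, B1->F, B4->S, B3->F, B6->S, B5->T; records B1=F, B2=S, B3=F, B4=S, B5=T, B6=S
run #2 (a=4, q=1, z=6) runs B2->S, B1->F, B4->S, B3->F, B6->E, B5->F, B7->F; records B1=F, B2=S, B3=F, B4=S, B5=F, B6=E, B7=F
run #3 (a=5, q=1, z=1) runs B2->E, B1->T, B2->E, B1->T, B2->E, B1->T, B2->E, B1->T, B2->S, B1->F, B4->S, B3->F, B6->S, B5->T; records B1=T, B1=F, B2=S, B2=E, B3=F, B4=S, B5=T, B6=S
run #4 (a=3, q=5, z=4) runs B2->E, B1->T, B2->S, B1->F, B4->S, B3->F, B6->S, B5->T; records B1=T, B1=F, B2=S, B2=E, B3=F, B4=S, B5=T, B6=S
run #5 (a=3, q=1, z=5) runs B2->S, B1->F, B4->S, B3->F, B6->S, B5->T; records B1=F, B2=S, B3=F, B4=S, B5=T, B6=S
run #6 (a=6, q=3, z=0) runs B2->E, B1->T, B2->E, B1->T, B2->E, B1->T, B2->E, B1->T, B2->E, B1->T, B2->S, B1->F, B4->S, B3->F, ...; records B1=T, B1=F, B2=S, B2=E, B3=F, B4=S, B5=T, B6=S
run #7 (a=6, q=5, z=1) runs B2->E, B1->T, B2->E, B1->T, B2->E, B1->T, B2->E, B1->T, B2->S, B1->F, B4->S, B3->F, B6->S, B5->T; records B1=T, B1=F, B2=S, B2=E, B3=F, B4=S, B5=T, B6=S
run #8 (a=6, q=2, z=6) runs B2->S, B1->F, B4->S, B3->F, B6->E, B5->F, B7->F; records B1=F, B2=S, B3=F, B4=S, B5=F, B6=E, B7=F
together the pool reaches 11 outcomes: B1=T, B1=F, B2=S, B2=E, B3=F, B4=S, B5=T, B5=F, B6=S, B6=E, B7=F
size 1 is not enough: best union over all size-1 subsets is 8/11
at size 2, {2, 3} reaches all 11 outcomes; every lexicographically earlier size-2 subset fails
Answer: 2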